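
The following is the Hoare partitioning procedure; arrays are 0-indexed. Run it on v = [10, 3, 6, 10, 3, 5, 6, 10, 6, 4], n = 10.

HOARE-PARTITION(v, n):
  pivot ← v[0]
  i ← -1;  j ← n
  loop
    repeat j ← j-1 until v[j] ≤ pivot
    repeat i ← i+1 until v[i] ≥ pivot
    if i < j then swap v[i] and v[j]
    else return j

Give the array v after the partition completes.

pivot = v[0] = 10; i = -1, j = 10
j→9 (v[9]=4≤10), i→0 (v[0]=10≥10); i<j, swap → [4, 3, 6, 10, 3, 5, 6, 10, 6, 10]
j→8 (v[8]=6≤10), i→3 (v[3]=10≥10); i<j, swap → [4, 3, 6, 6, 3, 5, 6, 10, 10, 10]
j→7, i→7; i≥j, return j=7. v = [4, 3, 6, 6, 3, 5, 6, 10, 10, 10]

[4, 3, 6, 6, 3, 5, 6, 10, 10, 10]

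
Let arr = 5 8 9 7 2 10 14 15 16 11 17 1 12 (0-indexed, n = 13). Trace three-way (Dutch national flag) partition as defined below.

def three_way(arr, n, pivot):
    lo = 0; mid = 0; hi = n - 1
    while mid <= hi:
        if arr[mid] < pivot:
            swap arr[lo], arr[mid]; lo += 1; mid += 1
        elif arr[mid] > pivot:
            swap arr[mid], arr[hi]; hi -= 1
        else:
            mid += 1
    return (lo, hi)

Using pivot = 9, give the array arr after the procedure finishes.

5 8 7 2 1 9 15 16 11 17 14 12 10

pivot = 9; lo=0, mid=0, hi=12
arr[mid]=5<9: swap arr[0],arr[0]; lo=1,mid=1 → 5 8 9 7 2 10 14 15 16 11 17 1 12
arr[mid]=8<9: swap arr[1],arr[1]; lo=2,mid=2 → 5 8 9 7 2 10 14 15 16 11 17 1 12
arr[mid]=9=9: mid=3
arr[mid]=7<9: swap arr[2],arr[3]; lo=3,mid=4 → 5 8 7 9 2 10 14 15 16 11 17 1 12
arr[mid]=2<9: swap arr[3],arr[4]; lo=4,mid=5 → 5 8 7 2 9 10 14 15 16 11 17 1 12
arr[mid]=10>9: swap arr[5],arr[12]; hi=11 → 5 8 7 2 9 12 14 15 16 11 17 1 10
arr[mid]=12>9: swap arr[5],arr[11]; hi=10 → 5 8 7 2 9 1 14 15 16 11 17 12 10
arr[mid]=1<9: swap arr[4],arr[5]; lo=5,mid=6 → 5 8 7 2 1 9 14 15 16 11 17 12 10
arr[mid]=14>9: swap arr[6],arr[10]; hi=9 → 5 8 7 2 1 9 17 15 16 11 14 12 10
arr[mid]=17>9: swap arr[6],arr[9]; hi=8 → 5 8 7 2 1 9 11 15 16 17 14 12 10
arr[mid]=11>9: swap arr[6],arr[8]; hi=7 → 5 8 7 2 1 9 16 15 11 17 14 12 10
arr[mid]=16>9: swap arr[6],arr[7]; hi=6 → 5 8 7 2 1 9 15 16 11 17 14 12 10
arr[mid]=15>9: swap arr[6],arr[6]; hi=5 → 5 8 7 2 1 9 15 16 11 17 14 12 10
end: lo=5, hi=5; arr = 5 8 7 2 1 9 15 16 11 17 14 12 10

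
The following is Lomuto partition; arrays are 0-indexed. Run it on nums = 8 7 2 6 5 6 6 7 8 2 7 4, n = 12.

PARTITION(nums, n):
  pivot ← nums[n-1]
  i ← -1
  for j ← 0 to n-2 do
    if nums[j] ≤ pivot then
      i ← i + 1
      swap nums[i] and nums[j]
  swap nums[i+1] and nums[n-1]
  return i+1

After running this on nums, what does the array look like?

2 2 4 6 5 6 6 7 8 7 7 8

pivot = nums[11] = 4; i = -1
j=0: nums[0]=8 > 4 → no swap
j=1: nums[1]=7 > 4 → no swap
j=2: nums[2]=2 ≤ 4 → i=0, swap nums[0],nums[2] → 2 7 8 6 5 6 6 7 8 2 7 4
j=3: nums[3]=6 > 4 → no swap
j=4: nums[4]=5 > 4 → no swap
j=5: nums[5]=6 > 4 → no swap
j=6: nums[6]=6 > 4 → no swap
j=7: nums[7]=7 > 4 → no swap
j=8: nums[8]=8 > 4 → no swap
j=9: nums[9]=2 ≤ 4 → i=1, swap nums[1],nums[9] → 2 2 8 6 5 6 6 7 8 7 7 4
j=10: nums[10]=7 > 4 → no swap
final swap nums[2],nums[11] → 2 2 4 6 5 6 6 7 8 7 7 8; return 2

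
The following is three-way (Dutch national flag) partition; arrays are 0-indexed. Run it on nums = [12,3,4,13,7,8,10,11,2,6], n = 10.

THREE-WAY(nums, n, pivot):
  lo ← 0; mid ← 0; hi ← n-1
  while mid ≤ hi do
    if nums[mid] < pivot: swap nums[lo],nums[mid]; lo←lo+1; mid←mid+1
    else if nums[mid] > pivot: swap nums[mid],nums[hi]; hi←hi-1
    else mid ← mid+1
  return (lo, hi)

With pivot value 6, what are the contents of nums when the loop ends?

[3,4,2,6,8,10,11,7,13,12]

lo=0 mid=0 hi=9
12>6: swap(0,9), hi=8 ⇒ [6,3,4,13,7,8,10,11,2,12]
6=6: mid=1
3<6: swap(0,1), lo=1 mid=2 ⇒ [3,6,4,13,7,8,10,11,2,12]
4<6: swap(1,2), lo=2 mid=3 ⇒ [3,4,6,13,7,8,10,11,2,12]
13>6: swap(3,8), hi=7 ⇒ [3,4,6,2,7,8,10,11,13,12]
2<6: swap(2,3), lo=3 mid=4 ⇒ [3,4,2,6,7,8,10,11,13,12]
7>6: swap(4,7), hi=6 ⇒ [3,4,2,6,11,8,10,7,13,12]
11>6: swap(4,6), hi=5 ⇒ [3,4,2,6,10,8,11,7,13,12]
10>6: swap(4,5), hi=4 ⇒ [3,4,2,6,8,10,11,7,13,12]
8>6: swap(4,4), hi=3 ⇒ [3,4,2,6,8,10,11,7,13,12]
done. lo=3 hi=3; nums=[3,4,2,6,8,10,11,7,13,12]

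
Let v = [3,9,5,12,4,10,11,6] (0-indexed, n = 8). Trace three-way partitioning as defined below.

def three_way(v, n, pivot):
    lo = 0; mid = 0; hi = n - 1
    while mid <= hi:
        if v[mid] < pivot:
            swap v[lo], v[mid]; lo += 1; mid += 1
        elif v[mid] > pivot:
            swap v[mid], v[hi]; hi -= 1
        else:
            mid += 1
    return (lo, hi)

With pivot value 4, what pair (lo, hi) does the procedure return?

(1, 1)

lo=0 mid=0 hi=7
3<4: swap(0,0), lo=1 mid=1 ⇒ [3,9,5,12,4,10,11,6]
9>4: swap(1,7), hi=6 ⇒ [3,6,5,12,4,10,11,9]
6>4: swap(1,6), hi=5 ⇒ [3,11,5,12,4,10,6,9]
11>4: swap(1,5), hi=4 ⇒ [3,10,5,12,4,11,6,9]
10>4: swap(1,4), hi=3 ⇒ [3,4,5,12,10,11,6,9]
4=4: mid=2
5>4: swap(2,3), hi=2 ⇒ [3,4,12,5,10,11,6,9]
12>4: swap(2,2), hi=1 ⇒ [3,4,12,5,10,11,6,9]
done. lo=1 hi=1; v=[3,4,12,5,10,11,6,9]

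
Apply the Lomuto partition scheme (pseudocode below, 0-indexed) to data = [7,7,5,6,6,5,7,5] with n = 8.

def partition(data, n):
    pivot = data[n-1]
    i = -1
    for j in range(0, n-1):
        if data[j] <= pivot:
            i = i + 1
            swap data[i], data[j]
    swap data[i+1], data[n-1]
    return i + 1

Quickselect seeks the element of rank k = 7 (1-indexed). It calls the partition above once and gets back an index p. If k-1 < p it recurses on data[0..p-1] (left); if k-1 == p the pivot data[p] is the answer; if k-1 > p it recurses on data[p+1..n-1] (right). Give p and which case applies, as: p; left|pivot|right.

2; right

pivot=5, i=-1
j=0: 7>5, skip
j=1: 7>5, skip
j=2: 5≤5, i=0, swap(0,2) ⇒ [5,7,7,6,6,5,7,5]
j=3: 6>5, skip
j=4: 6>5, skip
j=5: 5≤5, i=1, swap(1,5) ⇒ [5,5,7,6,6,7,7,5]
j=6: 7>5, skip
swap(2,7) ⇒ [5,5,5,6,6,7,7,7]; return 2
p = 2; k-1 = 6 > 2 ⇒ right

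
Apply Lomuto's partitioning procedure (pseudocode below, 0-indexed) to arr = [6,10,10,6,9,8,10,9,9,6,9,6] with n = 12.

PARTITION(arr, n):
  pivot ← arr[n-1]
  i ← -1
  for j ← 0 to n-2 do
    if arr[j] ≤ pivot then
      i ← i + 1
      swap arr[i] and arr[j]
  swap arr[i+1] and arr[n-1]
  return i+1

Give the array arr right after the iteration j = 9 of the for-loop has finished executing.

pivot = arr[11] = 6; i = -1
j=0: arr[0]=6 ≤ 6 → i=0, swap arr[0],arr[0] (no change) → [6,10,10,6,9,8,10,9,9,6,9,6]
j=1: arr[1]=10 > 6 → no swap
j=2: arr[2]=10 > 6 → no swap
j=3: arr[3]=6 ≤ 6 → i=1, swap arr[1],arr[3] → [6,6,10,10,9,8,10,9,9,6,9,6]
j=4: arr[4]=9 > 6 → no swap
j=5: arr[5]=8 > 6 → no swap
j=6: arr[6]=10 > 6 → no swap
j=7: arr[7]=9 > 6 → no swap
j=8: arr[8]=9 > 6 → no swap
j=9: arr[9]=6 ≤ 6 → i=2, swap arr[2],arr[9] → [6,6,6,10,9,8,10,9,9,10,9,6]
(after j=9) arr = [6,6,6,10,9,8,10,9,9,10,9,6]

[6,6,6,10,9,8,10,9,9,10,9,6]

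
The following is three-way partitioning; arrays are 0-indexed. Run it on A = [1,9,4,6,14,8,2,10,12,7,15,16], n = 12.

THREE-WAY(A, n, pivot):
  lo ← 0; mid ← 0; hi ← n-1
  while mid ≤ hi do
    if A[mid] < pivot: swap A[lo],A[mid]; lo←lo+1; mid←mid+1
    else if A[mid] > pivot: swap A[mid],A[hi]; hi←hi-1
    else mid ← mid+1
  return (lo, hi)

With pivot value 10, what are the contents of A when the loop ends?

lo=0 mid=0 hi=11
1<10: swap(0,0), lo=1 mid=1 ⇒ [1,9,4,6,14,8,2,10,12,7,15,16]
9<10: swap(1,1), lo=2 mid=2 ⇒ [1,9,4,6,14,8,2,10,12,7,15,16]
4<10: swap(2,2), lo=3 mid=3 ⇒ [1,9,4,6,14,8,2,10,12,7,15,16]
6<10: swap(3,3), lo=4 mid=4 ⇒ [1,9,4,6,14,8,2,10,12,7,15,16]
14>10: swap(4,11), hi=10 ⇒ [1,9,4,6,16,8,2,10,12,7,15,14]
16>10: swap(4,10), hi=9 ⇒ [1,9,4,6,15,8,2,10,12,7,16,14]
15>10: swap(4,9), hi=8 ⇒ [1,9,4,6,7,8,2,10,12,15,16,14]
7<10: swap(4,4), lo=5 mid=5 ⇒ [1,9,4,6,7,8,2,10,12,15,16,14]
8<10: swap(5,5), lo=6 mid=6 ⇒ [1,9,4,6,7,8,2,10,12,15,16,14]
2<10: swap(6,6), lo=7 mid=7 ⇒ [1,9,4,6,7,8,2,10,12,15,16,14]
10=10: mid=8
12>10: swap(8,8), hi=7 ⇒ [1,9,4,6,7,8,2,10,12,15,16,14]
done. lo=7 hi=7; A=[1,9,4,6,7,8,2,10,12,15,16,14]

[1,9,4,6,7,8,2,10,12,15,16,14]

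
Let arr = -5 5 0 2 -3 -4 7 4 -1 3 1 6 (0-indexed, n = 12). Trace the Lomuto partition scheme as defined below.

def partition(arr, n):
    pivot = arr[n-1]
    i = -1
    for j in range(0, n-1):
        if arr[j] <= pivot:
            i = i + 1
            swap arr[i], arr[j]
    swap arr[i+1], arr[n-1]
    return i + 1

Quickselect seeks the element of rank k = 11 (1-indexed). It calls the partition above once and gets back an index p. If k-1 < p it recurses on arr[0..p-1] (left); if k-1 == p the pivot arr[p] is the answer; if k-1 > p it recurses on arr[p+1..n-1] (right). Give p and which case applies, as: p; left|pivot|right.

pivot = arr[11] = 6; i = -1
j=0: arr[0]=-5 ≤ 6 → i=0, swap arr[0],arr[0] (no change) → -5 5 0 2 -3 -4 7 4 -1 3 1 6
j=1: arr[1]=5 ≤ 6 → i=1, swap arr[1],arr[1] (no change) → -5 5 0 2 -3 -4 7 4 -1 3 1 6
j=2: arr[2]=0 ≤ 6 → i=2, swap arr[2],arr[2] (no change) → -5 5 0 2 -3 -4 7 4 -1 3 1 6
j=3: arr[3]=2 ≤ 6 → i=3, swap arr[3],arr[3] (no change) → -5 5 0 2 -3 -4 7 4 -1 3 1 6
j=4: arr[4]=-3 ≤ 6 → i=4, swap arr[4],arr[4] (no change) → -5 5 0 2 -3 -4 7 4 -1 3 1 6
j=5: arr[5]=-4 ≤ 6 → i=5, swap arr[5],arr[5] (no change) → -5 5 0 2 -3 -4 7 4 -1 3 1 6
j=6: arr[6]=7 > 6 → no swap
j=7: arr[7]=4 ≤ 6 → i=6, swap arr[6],arr[7] → -5 5 0 2 -3 -4 4 7 -1 3 1 6
j=8: arr[8]=-1 ≤ 6 → i=7, swap arr[7],arr[8] → -5 5 0 2 -3 -4 4 -1 7 3 1 6
j=9: arr[9]=3 ≤ 6 → i=8, swap arr[8],arr[9] → -5 5 0 2 -3 -4 4 -1 3 7 1 6
j=10: arr[10]=1 ≤ 6 → i=9, swap arr[9],arr[10] → -5 5 0 2 -3 -4 4 -1 3 1 7 6
final swap arr[10],arr[11] → -5 5 0 2 -3 -4 4 -1 3 1 6 7; return 10
p = 10; k-1 = 10 == 10 ⇒ pivot

10; pivot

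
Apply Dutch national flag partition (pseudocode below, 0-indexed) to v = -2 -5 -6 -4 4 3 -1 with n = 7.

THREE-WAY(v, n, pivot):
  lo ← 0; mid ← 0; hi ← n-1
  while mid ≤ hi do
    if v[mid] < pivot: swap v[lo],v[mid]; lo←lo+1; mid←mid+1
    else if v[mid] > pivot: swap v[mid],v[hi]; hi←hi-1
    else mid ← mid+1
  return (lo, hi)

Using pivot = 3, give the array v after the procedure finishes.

lo=0 mid=0 hi=6
-2<3: swap(0,0), lo=1 mid=1 ⇒ -2 -5 -6 -4 4 3 -1
-5<3: swap(1,1), lo=2 mid=2 ⇒ -2 -5 -6 -4 4 3 -1
-6<3: swap(2,2), lo=3 mid=3 ⇒ -2 -5 -6 -4 4 3 -1
-4<3: swap(3,3), lo=4 mid=4 ⇒ -2 -5 -6 -4 4 3 -1
4>3: swap(4,6), hi=5 ⇒ -2 -5 -6 -4 -1 3 4
-1<3: swap(4,4), lo=5 mid=5 ⇒ -2 -5 -6 -4 -1 3 4
3=3: mid=6
done. lo=5 hi=5; v=-2 -5 -6 -4 -1 3 4

-2 -5 -6 -4 -1 3 4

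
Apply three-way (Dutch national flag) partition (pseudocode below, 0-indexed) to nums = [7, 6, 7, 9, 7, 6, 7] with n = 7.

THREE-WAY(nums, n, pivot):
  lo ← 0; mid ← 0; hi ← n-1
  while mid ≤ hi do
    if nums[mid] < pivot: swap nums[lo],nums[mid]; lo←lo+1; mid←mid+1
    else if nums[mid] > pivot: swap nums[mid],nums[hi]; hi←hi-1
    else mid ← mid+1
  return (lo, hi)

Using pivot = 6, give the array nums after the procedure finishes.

[6, 6, 9, 7, 7, 7, 7]

pivot = 6; lo=0, mid=0, hi=6
nums[mid]=7>6: swap nums[0],nums[6]; hi=5 → [7, 6, 7, 9, 7, 6, 7]
nums[mid]=7>6: swap nums[0],nums[5]; hi=4 → [6, 6, 7, 9, 7, 7, 7]
nums[mid]=6=6: mid=1
nums[mid]=6=6: mid=2
nums[mid]=7>6: swap nums[2],nums[4]; hi=3 → [6, 6, 7, 9, 7, 7, 7]
nums[mid]=7>6: swap nums[2],nums[3]; hi=2 → [6, 6, 9, 7, 7, 7, 7]
nums[mid]=9>6: swap nums[2],nums[2]; hi=1 → [6, 6, 9, 7, 7, 7, 7]
end: lo=0, hi=1; nums = [6, 6, 9, 7, 7, 7, 7]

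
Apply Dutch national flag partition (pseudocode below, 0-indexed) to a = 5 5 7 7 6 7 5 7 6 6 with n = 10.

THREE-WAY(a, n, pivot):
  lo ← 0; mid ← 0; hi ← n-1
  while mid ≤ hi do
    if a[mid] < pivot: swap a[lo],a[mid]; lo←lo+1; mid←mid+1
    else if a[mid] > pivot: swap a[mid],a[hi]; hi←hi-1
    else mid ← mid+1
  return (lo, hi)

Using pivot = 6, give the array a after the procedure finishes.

5 5 5 6 6 6 7 7 7 7

pivot = 6; lo=0, mid=0, hi=9
a[mid]=5<6: swap a[0],a[0]; lo=1,mid=1 → 5 5 7 7 6 7 5 7 6 6
a[mid]=5<6: swap a[1],a[1]; lo=2,mid=2 → 5 5 7 7 6 7 5 7 6 6
a[mid]=7>6: swap a[2],a[9]; hi=8 → 5 5 6 7 6 7 5 7 6 7
a[mid]=6=6: mid=3
a[mid]=7>6: swap a[3],a[8]; hi=7 → 5 5 6 6 6 7 5 7 7 7
a[mid]=6=6: mid=4
a[mid]=6=6: mid=5
a[mid]=7>6: swap a[5],a[7]; hi=6 → 5 5 6 6 6 7 5 7 7 7
a[mid]=7>6: swap a[5],a[6]; hi=5 → 5 5 6 6 6 5 7 7 7 7
a[mid]=5<6: swap a[2],a[5]; lo=3,mid=6 → 5 5 5 6 6 6 7 7 7 7
end: lo=3, hi=5; a = 5 5 5 6 6 6 7 7 7 7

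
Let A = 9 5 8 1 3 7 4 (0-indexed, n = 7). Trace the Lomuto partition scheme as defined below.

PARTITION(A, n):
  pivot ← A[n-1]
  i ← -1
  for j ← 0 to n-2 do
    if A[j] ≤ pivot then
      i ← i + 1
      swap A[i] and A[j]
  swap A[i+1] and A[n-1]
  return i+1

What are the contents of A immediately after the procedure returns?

1 3 4 9 5 7 8

pivot = A[6] = 4; i = -1
j=0: A[0]=9 > 4 → no swap
j=1: A[1]=5 > 4 → no swap
j=2: A[2]=8 > 4 → no swap
j=3: A[3]=1 ≤ 4 → i=0, swap A[0],A[3] → 1 5 8 9 3 7 4
j=4: A[4]=3 ≤ 4 → i=1, swap A[1],A[4] → 1 3 8 9 5 7 4
j=5: A[5]=7 > 4 → no swap
final swap A[2],A[6] → 1 3 4 9 5 7 8; return 2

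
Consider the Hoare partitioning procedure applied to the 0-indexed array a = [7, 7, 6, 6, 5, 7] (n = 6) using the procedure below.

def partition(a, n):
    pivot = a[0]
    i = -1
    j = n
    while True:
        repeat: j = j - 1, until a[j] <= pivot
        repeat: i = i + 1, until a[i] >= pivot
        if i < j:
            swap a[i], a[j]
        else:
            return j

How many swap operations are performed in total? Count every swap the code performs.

pivot = a[0] = 7; i = -1, j = 6
j→5 (a[5]=7≤7), i→0 (a[0]=7≥7); i<j, swap → [7, 7, 6, 6, 5, 7]
j→4 (a[4]=5≤7), i→1 (a[1]=7≥7); i<j, swap → [7, 5, 6, 6, 7, 7]
j→3, i→4; i≥j, return j=3. a = [7, 5, 6, 6, 7, 7]

2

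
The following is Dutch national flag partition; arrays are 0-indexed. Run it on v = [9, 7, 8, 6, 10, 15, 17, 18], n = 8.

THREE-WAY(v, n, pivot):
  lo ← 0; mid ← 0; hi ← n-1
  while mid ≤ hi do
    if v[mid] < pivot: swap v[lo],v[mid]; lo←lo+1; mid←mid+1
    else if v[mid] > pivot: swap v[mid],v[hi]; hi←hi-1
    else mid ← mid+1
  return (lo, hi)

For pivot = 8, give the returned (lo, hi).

lo=0 mid=0 hi=7
9>8: swap(0,7), hi=6 ⇒ [18, 7, 8, 6, 10, 15, 17, 9]
18>8: swap(0,6), hi=5 ⇒ [17, 7, 8, 6, 10, 15, 18, 9]
17>8: swap(0,5), hi=4 ⇒ [15, 7, 8, 6, 10, 17, 18, 9]
15>8: swap(0,4), hi=3 ⇒ [10, 7, 8, 6, 15, 17, 18, 9]
10>8: swap(0,3), hi=2 ⇒ [6, 7, 8, 10, 15, 17, 18, 9]
6<8: swap(0,0), lo=1 mid=1 ⇒ [6, 7, 8, 10, 15, 17, 18, 9]
7<8: swap(1,1), lo=2 mid=2 ⇒ [6, 7, 8, 10, 15, 17, 18, 9]
8=8: mid=3
done. lo=2 hi=2; v=[6, 7, 8, 10, 15, 17, 18, 9]

(2, 2)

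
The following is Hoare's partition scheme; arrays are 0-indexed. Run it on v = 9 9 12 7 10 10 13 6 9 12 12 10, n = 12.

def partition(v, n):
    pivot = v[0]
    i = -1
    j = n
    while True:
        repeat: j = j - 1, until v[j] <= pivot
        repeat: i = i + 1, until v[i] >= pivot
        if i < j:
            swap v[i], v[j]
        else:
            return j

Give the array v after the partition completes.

9 6 7 12 10 10 13 9 9 12 12 10

pivot=9
j stops at 8 (9), i stops at 0 (9); swap ⇒ 9 9 12 7 10 10 13 6 9 12 12 10
j stops at 7 (6), i stops at 1 (9); swap ⇒ 9 6 12 7 10 10 13 9 9 12 12 10
j stops at 3 (7), i stops at 2 (12); swap ⇒ 9 6 7 12 10 10 13 9 9 12 12 10
j stops at 2, i stops at 3; i≥j ⇒ return 2. v=9 6 7 12 10 10 13 9 9 12 12 10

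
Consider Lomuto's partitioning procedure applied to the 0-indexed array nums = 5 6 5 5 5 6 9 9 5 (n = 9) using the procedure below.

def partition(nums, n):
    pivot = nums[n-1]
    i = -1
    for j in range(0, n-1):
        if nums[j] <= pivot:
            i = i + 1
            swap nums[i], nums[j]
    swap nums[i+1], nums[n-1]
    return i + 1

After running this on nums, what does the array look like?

5 5 5 5 5 6 9 9 6

pivot = nums[8] = 5; i = -1
j=0: nums[0]=5 ≤ 5 → i=0, swap nums[0],nums[0] (no change) → 5 6 5 5 5 6 9 9 5
j=1: nums[1]=6 > 5 → no swap
j=2: nums[2]=5 ≤ 5 → i=1, swap nums[1],nums[2] → 5 5 6 5 5 6 9 9 5
j=3: nums[3]=5 ≤ 5 → i=2, swap nums[2],nums[3] → 5 5 5 6 5 6 9 9 5
j=4: nums[4]=5 ≤ 5 → i=3, swap nums[3],nums[4] → 5 5 5 5 6 6 9 9 5
j=5: nums[5]=6 > 5 → no swap
j=6: nums[6]=9 > 5 → no swap
j=7: nums[7]=9 > 5 → no swap
final swap nums[4],nums[8] → 5 5 5 5 5 6 9 9 6; return 4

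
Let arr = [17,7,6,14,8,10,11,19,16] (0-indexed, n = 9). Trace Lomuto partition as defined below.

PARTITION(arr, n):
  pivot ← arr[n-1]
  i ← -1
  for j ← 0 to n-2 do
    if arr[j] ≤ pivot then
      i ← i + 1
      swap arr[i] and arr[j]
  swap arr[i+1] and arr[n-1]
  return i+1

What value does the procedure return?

pivot = arr[8] = 16; i = -1
j=0: arr[0]=17 > 16 → no swap
j=1: arr[1]=7 ≤ 16 → i=0, swap arr[0],arr[1] → [7,17,6,14,8,10,11,19,16]
j=2: arr[2]=6 ≤ 16 → i=1, swap arr[1],arr[2] → [7,6,17,14,8,10,11,19,16]
j=3: arr[3]=14 ≤ 16 → i=2, swap arr[2],arr[3] → [7,6,14,17,8,10,11,19,16]
j=4: arr[4]=8 ≤ 16 → i=3, swap arr[3],arr[4] → [7,6,14,8,17,10,11,19,16]
j=5: arr[5]=10 ≤ 16 → i=4, swap arr[4],arr[5] → [7,6,14,8,10,17,11,19,16]
j=6: arr[6]=11 ≤ 16 → i=5, swap arr[5],arr[6] → [7,6,14,8,10,11,17,19,16]
j=7: arr[7]=19 > 16 → no swap
final swap arr[6],arr[8] → [7,6,14,8,10,11,16,19,17]; return 6

6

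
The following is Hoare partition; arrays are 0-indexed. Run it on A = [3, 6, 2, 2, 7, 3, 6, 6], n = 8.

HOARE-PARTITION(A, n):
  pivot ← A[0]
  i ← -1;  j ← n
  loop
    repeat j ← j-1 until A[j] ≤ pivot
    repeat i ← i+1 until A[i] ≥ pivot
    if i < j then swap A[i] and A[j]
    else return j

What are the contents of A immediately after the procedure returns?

pivot = A[0] = 3; i = -1, j = 8
j→5 (A[5]=3≤3), i→0 (A[0]=3≥3); i<j, swap → [3, 6, 2, 2, 7, 3, 6, 6]
j→3 (A[3]=2≤3), i→1 (A[1]=6≥3); i<j, swap → [3, 2, 2, 6, 7, 3, 6, 6]
j→2, i→3; i≥j, return j=2. A = [3, 2, 2, 6, 7, 3, 6, 6]

[3, 2, 2, 6, 7, 3, 6, 6]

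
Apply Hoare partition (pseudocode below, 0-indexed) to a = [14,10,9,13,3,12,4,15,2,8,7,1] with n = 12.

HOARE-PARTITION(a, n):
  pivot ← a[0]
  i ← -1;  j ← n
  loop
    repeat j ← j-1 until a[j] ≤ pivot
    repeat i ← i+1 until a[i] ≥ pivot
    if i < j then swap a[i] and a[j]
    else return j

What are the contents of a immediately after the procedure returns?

[1,10,9,13,3,12,4,7,2,8,15,14]

pivot=14
j stops at 11 (1), i stops at 0 (14); swap ⇒ [1,10,9,13,3,12,4,15,2,8,7,14]
j stops at 10 (7), i stops at 7 (15); swap ⇒ [1,10,9,13,3,12,4,7,2,8,15,14]
j stops at 9, i stops at 10; i≥j ⇒ return 9. a=[1,10,9,13,3,12,4,7,2,8,15,14]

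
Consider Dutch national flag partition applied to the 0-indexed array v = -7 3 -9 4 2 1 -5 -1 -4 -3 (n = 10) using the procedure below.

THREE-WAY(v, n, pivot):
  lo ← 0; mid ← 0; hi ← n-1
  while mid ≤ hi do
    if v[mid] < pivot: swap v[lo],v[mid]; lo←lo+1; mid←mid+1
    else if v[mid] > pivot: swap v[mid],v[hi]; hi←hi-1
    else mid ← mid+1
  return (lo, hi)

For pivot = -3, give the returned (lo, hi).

lo=0 mid=0 hi=9
-7<-3: swap(0,0), lo=1 mid=1 ⇒ -7 3 -9 4 2 1 -5 -1 -4 -3
3>-3: swap(1,9), hi=8 ⇒ -7 -3 -9 4 2 1 -5 -1 -4 3
-3=-3: mid=2
-9<-3: swap(1,2), lo=2 mid=3 ⇒ -7 -9 -3 4 2 1 -5 -1 -4 3
4>-3: swap(3,8), hi=7 ⇒ -7 -9 -3 -4 2 1 -5 -1 4 3
-4<-3: swap(2,3), lo=3 mid=4 ⇒ -7 -9 -4 -3 2 1 -5 -1 4 3
2>-3: swap(4,7), hi=6 ⇒ -7 -9 -4 -3 -1 1 -5 2 4 3
-1>-3: swap(4,6), hi=5 ⇒ -7 -9 -4 -3 -5 1 -1 2 4 3
-5<-3: swap(3,4), lo=4 mid=5 ⇒ -7 -9 -4 -5 -3 1 -1 2 4 3
1>-3: swap(5,5), hi=4 ⇒ -7 -9 -4 -5 -3 1 -1 2 4 3
done. lo=4 hi=4; v=-7 -9 -4 -5 -3 1 -1 2 4 3

(4, 4)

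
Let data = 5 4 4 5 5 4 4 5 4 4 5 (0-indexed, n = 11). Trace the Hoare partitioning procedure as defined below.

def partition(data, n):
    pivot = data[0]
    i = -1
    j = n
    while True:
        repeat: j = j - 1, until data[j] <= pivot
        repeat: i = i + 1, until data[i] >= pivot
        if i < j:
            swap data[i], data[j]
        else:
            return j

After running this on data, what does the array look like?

pivot=5
j stops at 10 (5), i stops at 0 (5); swap ⇒ 5 4 4 5 5 4 4 5 4 4 5
j stops at 9 (4), i stops at 3 (5); swap ⇒ 5 4 4 4 5 4 4 5 4 5 5
j stops at 8 (4), i stops at 4 (5); swap ⇒ 5 4 4 4 4 4 4 5 5 5 5
j stops at 7, i stops at 7; i≥j ⇒ return 7. data=5 4 4 4 4 4 4 5 5 5 5

5 4 4 4 4 4 4 5 5 5 5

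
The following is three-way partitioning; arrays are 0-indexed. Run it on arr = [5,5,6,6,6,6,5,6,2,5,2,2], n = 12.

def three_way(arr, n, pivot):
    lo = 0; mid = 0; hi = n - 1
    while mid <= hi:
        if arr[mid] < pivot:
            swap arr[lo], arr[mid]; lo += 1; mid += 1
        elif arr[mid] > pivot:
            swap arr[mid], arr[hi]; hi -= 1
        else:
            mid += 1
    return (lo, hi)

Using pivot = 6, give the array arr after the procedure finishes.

lo=0 mid=0 hi=11
5<6: swap(0,0), lo=1 mid=1 ⇒ [5,5,6,6,6,6,5,6,2,5,2,2]
5<6: swap(1,1), lo=2 mid=2 ⇒ [5,5,6,6,6,6,5,6,2,5,2,2]
6=6: mid=3
6=6: mid=4
6=6: mid=5
6=6: mid=6
5<6: swap(2,6), lo=3 mid=7 ⇒ [5,5,5,6,6,6,6,6,2,5,2,2]
6=6: mid=8
2<6: swap(3,8), lo=4 mid=9 ⇒ [5,5,5,2,6,6,6,6,6,5,2,2]
5<6: swap(4,9), lo=5 mid=10 ⇒ [5,5,5,2,5,6,6,6,6,6,2,2]
2<6: swap(5,10), lo=6 mid=11 ⇒ [5,5,5,2,5,2,6,6,6,6,6,2]
2<6: swap(6,11), lo=7 mid=12 ⇒ [5,5,5,2,5,2,2,6,6,6,6,6]
done. lo=7 hi=11; arr=[5,5,5,2,5,2,2,6,6,6,6,6]

[5,5,5,2,5,2,2,6,6,6,6,6]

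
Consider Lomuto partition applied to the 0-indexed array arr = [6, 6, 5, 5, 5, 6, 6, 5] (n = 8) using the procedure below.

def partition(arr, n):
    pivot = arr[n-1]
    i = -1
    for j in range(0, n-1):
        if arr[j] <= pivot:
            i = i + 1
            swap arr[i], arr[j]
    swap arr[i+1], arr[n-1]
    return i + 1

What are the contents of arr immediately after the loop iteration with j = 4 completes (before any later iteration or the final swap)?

[5, 5, 5, 6, 6, 6, 6, 5]

pivot = arr[7] = 5; i = -1
j=0: arr[0]=6 > 5 → no swap
j=1: arr[1]=6 > 5 → no swap
j=2: arr[2]=5 ≤ 5 → i=0, swap arr[0],arr[2] → [5, 6, 6, 5, 5, 6, 6, 5]
j=3: arr[3]=5 ≤ 5 → i=1, swap arr[1],arr[3] → [5, 5, 6, 6, 5, 6, 6, 5]
j=4: arr[4]=5 ≤ 5 → i=2, swap arr[2],arr[4] → [5, 5, 5, 6, 6, 6, 6, 5]
(after j=4) arr = [5, 5, 5, 6, 6, 6, 6, 5]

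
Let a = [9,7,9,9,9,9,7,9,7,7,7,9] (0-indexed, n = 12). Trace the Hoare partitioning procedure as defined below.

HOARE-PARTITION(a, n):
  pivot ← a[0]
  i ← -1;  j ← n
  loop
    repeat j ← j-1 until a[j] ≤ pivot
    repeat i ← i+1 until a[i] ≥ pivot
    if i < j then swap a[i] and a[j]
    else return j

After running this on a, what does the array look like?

pivot = a[0] = 9; i = -1, j = 12
j→11 (a[11]=9≤9), i→0 (a[0]=9≥9); i<j, swap → [9,7,9,9,9,9,7,9,7,7,7,9]
j→10 (a[10]=7≤9), i→2 (a[2]=9≥9); i<j, swap → [9,7,7,9,9,9,7,9,7,7,9,9]
j→9 (a[9]=7≤9), i→3 (a[3]=9≥9); i<j, swap → [9,7,7,7,9,9,7,9,7,9,9,9]
j→8 (a[8]=7≤9), i→4 (a[4]=9≥9); i<j, swap → [9,7,7,7,7,9,7,9,9,9,9,9]
j→7 (a[7]=9≤9), i→5 (a[5]=9≥9); i<j, swap → [9,7,7,7,7,9,7,9,9,9,9,9]
j→6, i→7; i≥j, return j=6. a = [9,7,7,7,7,9,7,9,9,9,9,9]

[9,7,7,7,7,9,7,9,9,9,9,9]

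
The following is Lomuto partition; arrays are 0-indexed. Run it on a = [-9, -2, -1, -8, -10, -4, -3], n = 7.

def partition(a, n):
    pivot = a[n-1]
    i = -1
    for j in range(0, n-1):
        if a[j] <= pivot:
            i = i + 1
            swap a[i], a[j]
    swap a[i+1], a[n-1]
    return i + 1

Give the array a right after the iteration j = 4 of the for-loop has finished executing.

pivot=-3, i=-1
j=0: -9≤-3, i=0, swap(0,0) ⇒ [-9, -2, -1, -8, -10, -4, -3]
j=1: -2>-3, skip
j=2: -1>-3, skip
j=3: -8≤-3, i=1, swap(1,3) ⇒ [-9, -8, -1, -2, -10, -4, -3]
j=4: -10≤-3, i=2, swap(2,4) ⇒ [-9, -8, -10, -2, -1, -4, -3]
(after j=4) a = [-9, -8, -10, -2, -1, -4, -3]

[-9, -8, -10, -2, -1, -4, -3]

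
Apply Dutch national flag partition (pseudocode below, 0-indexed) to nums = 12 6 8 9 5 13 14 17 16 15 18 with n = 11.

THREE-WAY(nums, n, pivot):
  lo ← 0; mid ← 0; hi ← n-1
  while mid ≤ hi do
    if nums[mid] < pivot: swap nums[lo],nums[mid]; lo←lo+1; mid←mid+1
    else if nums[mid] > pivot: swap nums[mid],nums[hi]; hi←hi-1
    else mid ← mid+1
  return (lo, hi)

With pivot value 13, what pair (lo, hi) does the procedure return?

pivot = 13; lo=0, mid=0, hi=10
nums[mid]=12<13: swap nums[0],nums[0]; lo=1,mid=1 → 12 6 8 9 5 13 14 17 16 15 18
nums[mid]=6<13: swap nums[1],nums[1]; lo=2,mid=2 → 12 6 8 9 5 13 14 17 16 15 18
nums[mid]=8<13: swap nums[2],nums[2]; lo=3,mid=3 → 12 6 8 9 5 13 14 17 16 15 18
nums[mid]=9<13: swap nums[3],nums[3]; lo=4,mid=4 → 12 6 8 9 5 13 14 17 16 15 18
nums[mid]=5<13: swap nums[4],nums[4]; lo=5,mid=5 → 12 6 8 9 5 13 14 17 16 15 18
nums[mid]=13=13: mid=6
nums[mid]=14>13: swap nums[6],nums[10]; hi=9 → 12 6 8 9 5 13 18 17 16 15 14
nums[mid]=18>13: swap nums[6],nums[9]; hi=8 → 12 6 8 9 5 13 15 17 16 18 14
nums[mid]=15>13: swap nums[6],nums[8]; hi=7 → 12 6 8 9 5 13 16 17 15 18 14
nums[mid]=16>13: swap nums[6],nums[7]; hi=6 → 12 6 8 9 5 13 17 16 15 18 14
nums[mid]=17>13: swap nums[6],nums[6]; hi=5 → 12 6 8 9 5 13 17 16 15 18 14
end: lo=5, hi=5; nums = 12 6 8 9 5 13 17 16 15 18 14

(5, 5)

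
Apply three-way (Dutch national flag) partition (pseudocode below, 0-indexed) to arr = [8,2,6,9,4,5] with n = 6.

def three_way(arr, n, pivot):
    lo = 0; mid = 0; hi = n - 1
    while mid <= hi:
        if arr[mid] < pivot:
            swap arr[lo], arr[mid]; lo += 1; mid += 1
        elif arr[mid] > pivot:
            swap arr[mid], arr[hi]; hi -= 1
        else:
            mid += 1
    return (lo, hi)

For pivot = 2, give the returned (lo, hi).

pivot = 2; lo=0, mid=0, hi=5
arr[mid]=8>2: swap arr[0],arr[5]; hi=4 → [5,2,6,9,4,8]
arr[mid]=5>2: swap arr[0],arr[4]; hi=3 → [4,2,6,9,5,8]
arr[mid]=4>2: swap arr[0],arr[3]; hi=2 → [9,2,6,4,5,8]
arr[mid]=9>2: swap arr[0],arr[2]; hi=1 → [6,2,9,4,5,8]
arr[mid]=6>2: swap arr[0],arr[1]; hi=0 → [2,6,9,4,5,8]
arr[mid]=2=2: mid=1
end: lo=0, hi=0; arr = [2,6,9,4,5,8]

(0, 0)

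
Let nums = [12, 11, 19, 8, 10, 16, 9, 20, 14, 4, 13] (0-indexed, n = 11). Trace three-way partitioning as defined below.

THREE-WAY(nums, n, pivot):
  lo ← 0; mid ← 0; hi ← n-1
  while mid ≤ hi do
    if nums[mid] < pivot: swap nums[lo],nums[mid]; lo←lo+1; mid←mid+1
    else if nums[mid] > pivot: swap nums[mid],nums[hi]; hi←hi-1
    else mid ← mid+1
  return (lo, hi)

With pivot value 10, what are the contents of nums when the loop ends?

[4, 9, 8, 10, 16, 19, 20, 14, 11, 13, 12]

lo=0 mid=0 hi=10
12>10: swap(0,10), hi=9 ⇒ [13, 11, 19, 8, 10, 16, 9, 20, 14, 4, 12]
13>10: swap(0,9), hi=8 ⇒ [4, 11, 19, 8, 10, 16, 9, 20, 14, 13, 12]
4<10: swap(0,0), lo=1 mid=1 ⇒ [4, 11, 19, 8, 10, 16, 9, 20, 14, 13, 12]
11>10: swap(1,8), hi=7 ⇒ [4, 14, 19, 8, 10, 16, 9, 20, 11, 13, 12]
14>10: swap(1,7), hi=6 ⇒ [4, 20, 19, 8, 10, 16, 9, 14, 11, 13, 12]
20>10: swap(1,6), hi=5 ⇒ [4, 9, 19, 8, 10, 16, 20, 14, 11, 13, 12]
9<10: swap(1,1), lo=2 mid=2 ⇒ [4, 9, 19, 8, 10, 16, 20, 14, 11, 13, 12]
19>10: swap(2,5), hi=4 ⇒ [4, 9, 16, 8, 10, 19, 20, 14, 11, 13, 12]
16>10: swap(2,4), hi=3 ⇒ [4, 9, 10, 8, 16, 19, 20, 14, 11, 13, 12]
10=10: mid=3
8<10: swap(2,3), lo=3 mid=4 ⇒ [4, 9, 8, 10, 16, 19, 20, 14, 11, 13, 12]
done. lo=3 hi=3; nums=[4, 9, 8, 10, 16, 19, 20, 14, 11, 13, 12]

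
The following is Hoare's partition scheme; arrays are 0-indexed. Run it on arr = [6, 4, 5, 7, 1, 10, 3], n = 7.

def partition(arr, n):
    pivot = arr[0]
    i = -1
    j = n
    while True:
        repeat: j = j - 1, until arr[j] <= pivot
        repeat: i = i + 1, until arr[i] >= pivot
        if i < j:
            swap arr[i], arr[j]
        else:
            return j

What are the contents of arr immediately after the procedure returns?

pivot = arr[0] = 6; i = -1, j = 7
j→6 (arr[6]=3≤6), i→0 (arr[0]=6≥6); i<j, swap → [3, 4, 5, 7, 1, 10, 6]
j→4 (arr[4]=1≤6), i→3 (arr[3]=7≥6); i<j, swap → [3, 4, 5, 1, 7, 10, 6]
j→3, i→4; i≥j, return j=3. arr = [3, 4, 5, 1, 7, 10, 6]

[3, 4, 5, 1, 7, 10, 6]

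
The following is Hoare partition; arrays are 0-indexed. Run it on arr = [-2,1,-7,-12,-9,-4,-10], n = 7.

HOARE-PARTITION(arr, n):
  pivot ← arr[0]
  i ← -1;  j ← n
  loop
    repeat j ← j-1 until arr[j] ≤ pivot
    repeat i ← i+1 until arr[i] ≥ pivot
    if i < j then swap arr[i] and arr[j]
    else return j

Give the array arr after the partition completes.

[-10,-4,-7,-12,-9,1,-2]

pivot=-2
j stops at 6 (-10), i stops at 0 (-2); swap ⇒ [-10,1,-7,-12,-9,-4,-2]
j stops at 5 (-4), i stops at 1 (1); swap ⇒ [-10,-4,-7,-12,-9,1,-2]
j stops at 4, i stops at 5; i≥j ⇒ return 4. arr=[-10,-4,-7,-12,-9,1,-2]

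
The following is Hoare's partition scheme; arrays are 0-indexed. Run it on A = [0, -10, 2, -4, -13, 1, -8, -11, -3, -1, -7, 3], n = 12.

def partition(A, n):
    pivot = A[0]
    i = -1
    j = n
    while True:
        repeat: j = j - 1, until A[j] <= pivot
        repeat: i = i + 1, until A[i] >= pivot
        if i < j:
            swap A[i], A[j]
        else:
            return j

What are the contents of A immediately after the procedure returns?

pivot=0
j stops at 10 (-7), i stops at 0 (0); swap ⇒ [-7, -10, 2, -4, -13, 1, -8, -11, -3, -1, 0, 3]
j stops at 9 (-1), i stops at 2 (2); swap ⇒ [-7, -10, -1, -4, -13, 1, -8, -11, -3, 2, 0, 3]
j stops at 8 (-3), i stops at 5 (1); swap ⇒ [-7, -10, -1, -4, -13, -3, -8, -11, 1, 2, 0, 3]
j stops at 7, i stops at 8; i≥j ⇒ return 7. A=[-7, -10, -1, -4, -13, -3, -8, -11, 1, 2, 0, 3]

[-7, -10, -1, -4, -13, -3, -8, -11, 1, 2, 0, 3]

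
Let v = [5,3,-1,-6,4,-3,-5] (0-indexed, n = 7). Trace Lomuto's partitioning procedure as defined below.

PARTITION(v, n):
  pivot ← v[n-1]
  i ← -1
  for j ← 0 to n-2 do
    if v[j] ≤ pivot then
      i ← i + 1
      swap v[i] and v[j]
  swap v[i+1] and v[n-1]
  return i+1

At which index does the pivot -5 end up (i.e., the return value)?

1

pivot = v[6] = -5; i = -1
j=0: v[0]=5 > -5 → no swap
j=1: v[1]=3 > -5 → no swap
j=2: v[2]=-1 > -5 → no swap
j=3: v[3]=-6 ≤ -5 → i=0, swap v[0],v[3] → [-6,3,-1,5,4,-3,-5]
j=4: v[4]=4 > -5 → no swap
j=5: v[5]=-3 > -5 → no swap
final swap v[1],v[6] → [-6,-5,-1,5,4,-3,3]; return 1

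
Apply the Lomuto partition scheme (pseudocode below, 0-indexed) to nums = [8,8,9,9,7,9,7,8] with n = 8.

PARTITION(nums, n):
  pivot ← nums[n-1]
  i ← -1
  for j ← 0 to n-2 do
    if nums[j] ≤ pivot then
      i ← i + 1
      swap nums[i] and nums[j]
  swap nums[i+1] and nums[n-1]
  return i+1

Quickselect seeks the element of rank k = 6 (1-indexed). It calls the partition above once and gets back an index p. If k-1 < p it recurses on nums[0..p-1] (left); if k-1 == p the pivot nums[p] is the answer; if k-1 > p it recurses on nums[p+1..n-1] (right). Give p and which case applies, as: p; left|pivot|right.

4; right

pivot = nums[7] = 8; i = -1
j=0: nums[0]=8 ≤ 8 → i=0, swap nums[0],nums[0] (no change) → [8,8,9,9,7,9,7,8]
j=1: nums[1]=8 ≤ 8 → i=1, swap nums[1],nums[1] (no change) → [8,8,9,9,7,9,7,8]
j=2: nums[2]=9 > 8 → no swap
j=3: nums[3]=9 > 8 → no swap
j=4: nums[4]=7 ≤ 8 → i=2, swap nums[2],nums[4] → [8,8,7,9,9,9,7,8]
j=5: nums[5]=9 > 8 → no swap
j=6: nums[6]=7 ≤ 8 → i=3, swap nums[3],nums[6] → [8,8,7,7,9,9,9,8]
final swap nums[4],nums[7] → [8,8,7,7,8,9,9,9]; return 4
p = 4; k-1 = 5 > 4 ⇒ right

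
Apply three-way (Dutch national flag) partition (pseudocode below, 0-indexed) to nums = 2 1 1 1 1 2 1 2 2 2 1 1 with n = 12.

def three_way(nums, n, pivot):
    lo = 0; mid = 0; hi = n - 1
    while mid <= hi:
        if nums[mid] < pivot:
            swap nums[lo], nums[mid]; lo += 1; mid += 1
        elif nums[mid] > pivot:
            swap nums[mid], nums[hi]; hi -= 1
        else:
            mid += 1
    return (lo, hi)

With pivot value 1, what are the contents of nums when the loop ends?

1 1 1 1 1 1 1 2 2 2 2 2

pivot = 1; lo=0, mid=0, hi=11
nums[mid]=2>1: swap nums[0],nums[11]; hi=10 → 1 1 1 1 1 2 1 2 2 2 1 2
nums[mid]=1=1: mid=1
nums[mid]=1=1: mid=2
nums[mid]=1=1: mid=3
nums[mid]=1=1: mid=4
nums[mid]=1=1: mid=5
nums[mid]=2>1: swap nums[5],nums[10]; hi=9 → 1 1 1 1 1 1 1 2 2 2 2 2
nums[mid]=1=1: mid=6
nums[mid]=1=1: mid=7
nums[mid]=2>1: swap nums[7],nums[9]; hi=8 → 1 1 1 1 1 1 1 2 2 2 2 2
nums[mid]=2>1: swap nums[7],nums[8]; hi=7 → 1 1 1 1 1 1 1 2 2 2 2 2
nums[mid]=2>1: swap nums[7],nums[7]; hi=6 → 1 1 1 1 1 1 1 2 2 2 2 2
end: lo=0, hi=6; nums = 1 1 1 1 1 1 1 2 2 2 2 2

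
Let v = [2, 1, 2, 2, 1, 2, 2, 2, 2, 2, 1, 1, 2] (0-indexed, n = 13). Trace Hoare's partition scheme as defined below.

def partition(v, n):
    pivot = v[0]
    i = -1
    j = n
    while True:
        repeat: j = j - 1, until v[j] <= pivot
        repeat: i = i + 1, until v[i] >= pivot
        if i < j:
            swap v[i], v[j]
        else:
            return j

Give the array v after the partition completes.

pivot = v[0] = 2; i = -1, j = 13
j→12 (v[12]=2≤2), i→0 (v[0]=2≥2); i<j, swap → [2, 1, 2, 2, 1, 2, 2, 2, 2, 2, 1, 1, 2]
j→11 (v[11]=1≤2), i→2 (v[2]=2≥2); i<j, swap → [2, 1, 1, 2, 1, 2, 2, 2, 2, 2, 1, 2, 2]
j→10 (v[10]=1≤2), i→3 (v[3]=2≥2); i<j, swap → [2, 1, 1, 1, 1, 2, 2, 2, 2, 2, 2, 2, 2]
j→9 (v[9]=2≤2), i→5 (v[5]=2≥2); i<j, swap → [2, 1, 1, 1, 1, 2, 2, 2, 2, 2, 2, 2, 2]
j→8 (v[8]=2≤2), i→6 (v[6]=2≥2); i<j, swap → [2, 1, 1, 1, 1, 2, 2, 2, 2, 2, 2, 2, 2]
j→7, i→7; i≥j, return j=7. v = [2, 1, 1, 1, 1, 2, 2, 2, 2, 2, 2, 2, 2]

[2, 1, 1, 1, 1, 2, 2, 2, 2, 2, 2, 2, 2]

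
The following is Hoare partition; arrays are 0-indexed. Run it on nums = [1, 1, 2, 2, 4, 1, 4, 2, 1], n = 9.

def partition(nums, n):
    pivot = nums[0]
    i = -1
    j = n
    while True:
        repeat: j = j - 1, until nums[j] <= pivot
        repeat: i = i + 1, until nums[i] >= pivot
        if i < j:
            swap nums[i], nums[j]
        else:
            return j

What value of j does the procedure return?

pivot=1
j stops at 8 (1), i stops at 0 (1); swap ⇒ [1, 1, 2, 2, 4, 1, 4, 2, 1]
j stops at 5 (1), i stops at 1 (1); swap ⇒ [1, 1, 2, 2, 4, 1, 4, 2, 1]
j stops at 1, i stops at 2; i≥j ⇒ return 1. nums=[1, 1, 2, 2, 4, 1, 4, 2, 1]

1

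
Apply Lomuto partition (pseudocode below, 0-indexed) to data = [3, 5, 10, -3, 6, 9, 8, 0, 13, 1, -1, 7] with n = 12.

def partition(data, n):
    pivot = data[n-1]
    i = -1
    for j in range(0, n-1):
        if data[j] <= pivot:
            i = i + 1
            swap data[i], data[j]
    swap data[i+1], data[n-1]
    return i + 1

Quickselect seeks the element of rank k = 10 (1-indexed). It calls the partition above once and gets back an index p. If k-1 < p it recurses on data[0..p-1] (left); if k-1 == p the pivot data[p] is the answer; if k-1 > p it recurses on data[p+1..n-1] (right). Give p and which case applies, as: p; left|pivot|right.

pivot=7, i=-1
j=0: 3≤7, i=0, swap(0,0) ⇒ [3, 5, 10, -3, 6, 9, 8, 0, 13, 1, -1, 7]
j=1: 5≤7, i=1, swap(1,1) ⇒ [3, 5, 10, -3, 6, 9, 8, 0, 13, 1, -1, 7]
j=2: 10>7, skip
j=3: -3≤7, i=2, swap(2,3) ⇒ [3, 5, -3, 10, 6, 9, 8, 0, 13, 1, -1, 7]
j=4: 6≤7, i=3, swap(3,4) ⇒ [3, 5, -3, 6, 10, 9, 8, 0, 13, 1, -1, 7]
j=5: 9>7, skip
j=6: 8>7, skip
j=7: 0≤7, i=4, swap(4,7) ⇒ [3, 5, -3, 6, 0, 9, 8, 10, 13, 1, -1, 7]
j=8: 13>7, skip
j=9: 1≤7, i=5, swap(5,9) ⇒ [3, 5, -3, 6, 0, 1, 8, 10, 13, 9, -1, 7]
j=10: -1≤7, i=6, swap(6,10) ⇒ [3, 5, -3, 6, 0, 1, -1, 10, 13, 9, 8, 7]
swap(7,11) ⇒ [3, 5, -3, 6, 0, 1, -1, 7, 13, 9, 8, 10]; return 7
p = 7; k-1 = 9 > 7 ⇒ right

7; right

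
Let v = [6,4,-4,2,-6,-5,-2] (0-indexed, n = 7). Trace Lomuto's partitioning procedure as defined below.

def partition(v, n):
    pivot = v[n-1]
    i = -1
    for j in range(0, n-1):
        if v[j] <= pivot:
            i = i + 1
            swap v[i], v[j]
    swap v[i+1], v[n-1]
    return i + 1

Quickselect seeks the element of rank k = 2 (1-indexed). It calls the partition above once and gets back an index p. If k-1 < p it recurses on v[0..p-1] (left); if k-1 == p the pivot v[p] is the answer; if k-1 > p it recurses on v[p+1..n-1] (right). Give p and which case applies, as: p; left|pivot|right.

pivot = v[6] = -2; i = -1
j=0: v[0]=6 > -2 → no swap
j=1: v[1]=4 > -2 → no swap
j=2: v[2]=-4 ≤ -2 → i=0, swap v[0],v[2] → [-4,4,6,2,-6,-5,-2]
j=3: v[3]=2 > -2 → no swap
j=4: v[4]=-6 ≤ -2 → i=1, swap v[1],v[4] → [-4,-6,6,2,4,-5,-2]
j=5: v[5]=-5 ≤ -2 → i=2, swap v[2],v[5] → [-4,-6,-5,2,4,6,-2]
final swap v[3],v[6] → [-4,-6,-5,-2,4,6,2]; return 3
p = 3; k-1 = 1 < 3 ⇒ left

3; left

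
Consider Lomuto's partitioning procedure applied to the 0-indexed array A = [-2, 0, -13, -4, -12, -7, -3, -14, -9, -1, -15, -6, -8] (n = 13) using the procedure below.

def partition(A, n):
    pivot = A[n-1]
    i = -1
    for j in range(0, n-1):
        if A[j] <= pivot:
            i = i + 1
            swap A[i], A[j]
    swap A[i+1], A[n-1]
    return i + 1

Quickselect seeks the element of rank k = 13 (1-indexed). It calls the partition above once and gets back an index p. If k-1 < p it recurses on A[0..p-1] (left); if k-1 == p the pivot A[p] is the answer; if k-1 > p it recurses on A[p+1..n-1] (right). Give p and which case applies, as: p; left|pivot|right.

pivot=-8, i=-1
j=0: -2>-8, skip
j=1: 0>-8, skip
j=2: -13≤-8, i=0, swap(0,2) ⇒ [-13, 0, -2, -4, -12, -7, -3, -14, -9, -1, -15, -6, -8]
j=3: -4>-8, skip
j=4: -12≤-8, i=1, swap(1,4) ⇒ [-13, -12, -2, -4, 0, -7, -3, -14, -9, -1, -15, -6, -8]
j=5: -7>-8, skip
j=6: -3>-8, skip
j=7: -14≤-8, i=2, swap(2,7) ⇒ [-13, -12, -14, -4, 0, -7, -3, -2, -9, -1, -15, -6, -8]
j=8: -9≤-8, i=3, swap(3,8) ⇒ [-13, -12, -14, -9, 0, -7, -3, -2, -4, -1, -15, -6, -8]
j=9: -1>-8, skip
j=10: -15≤-8, i=4, swap(4,10) ⇒ [-13, -12, -14, -9, -15, -7, -3, -2, -4, -1, 0, -6, -8]
j=11: -6>-8, skip
swap(5,12) ⇒ [-13, -12, -14, -9, -15, -8, -3, -2, -4, -1, 0, -6, -7]; return 5
p = 5; k-1 = 12 > 5 ⇒ right

5; right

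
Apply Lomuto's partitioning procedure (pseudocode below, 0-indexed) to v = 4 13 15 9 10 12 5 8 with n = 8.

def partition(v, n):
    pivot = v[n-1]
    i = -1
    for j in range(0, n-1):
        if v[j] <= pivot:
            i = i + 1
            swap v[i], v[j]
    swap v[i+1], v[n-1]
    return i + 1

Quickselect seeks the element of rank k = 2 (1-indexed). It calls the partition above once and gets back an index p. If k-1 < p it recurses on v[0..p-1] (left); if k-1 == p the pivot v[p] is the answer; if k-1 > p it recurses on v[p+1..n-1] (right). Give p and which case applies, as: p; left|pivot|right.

2; left

pivot=8, i=-1
j=0: 4≤8, i=0, swap(0,0) ⇒ 4 13 15 9 10 12 5 8
j=1: 13>8, skip
j=2: 15>8, skip
j=3: 9>8, skip
j=4: 10>8, skip
j=5: 12>8, skip
j=6: 5≤8, i=1, swap(1,6) ⇒ 4 5 15 9 10 12 13 8
swap(2,7) ⇒ 4 5 8 9 10 12 13 15; return 2
p = 2; k-1 = 1 < 2 ⇒ left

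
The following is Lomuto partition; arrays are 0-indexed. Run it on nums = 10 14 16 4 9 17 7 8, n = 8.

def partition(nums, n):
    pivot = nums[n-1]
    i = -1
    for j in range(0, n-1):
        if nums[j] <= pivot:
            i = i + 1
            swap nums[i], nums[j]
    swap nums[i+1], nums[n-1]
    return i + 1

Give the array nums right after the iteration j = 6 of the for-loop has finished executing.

4 7 16 10 9 17 14 8

pivot=8, i=-1
j=0: 10>8, skip
j=1: 14>8, skip
j=2: 16>8, skip
j=3: 4≤8, i=0, swap(0,3) ⇒ 4 14 16 10 9 17 7 8
j=4: 9>8, skip
j=5: 17>8, skip
j=6: 7≤8, i=1, swap(1,6) ⇒ 4 7 16 10 9 17 14 8
(after j=6) nums = 4 7 16 10 9 17 14 8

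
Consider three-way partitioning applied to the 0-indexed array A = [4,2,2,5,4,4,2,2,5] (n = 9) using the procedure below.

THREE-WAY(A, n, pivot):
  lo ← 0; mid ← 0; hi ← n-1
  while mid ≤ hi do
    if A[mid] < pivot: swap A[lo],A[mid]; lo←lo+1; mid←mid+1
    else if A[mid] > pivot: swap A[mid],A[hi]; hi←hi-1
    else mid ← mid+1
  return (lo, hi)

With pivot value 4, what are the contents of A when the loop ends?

lo=0 mid=0 hi=8
4=4: mid=1
2<4: swap(0,1), lo=1 mid=2 ⇒ [2,4,2,5,4,4,2,2,5]
2<4: swap(1,2), lo=2 mid=3 ⇒ [2,2,4,5,4,4,2,2,5]
5>4: swap(3,8), hi=7 ⇒ [2,2,4,5,4,4,2,2,5]
5>4: swap(3,7), hi=6 ⇒ [2,2,4,2,4,4,2,5,5]
2<4: swap(2,3), lo=3 mid=4 ⇒ [2,2,2,4,4,4,2,5,5]
4=4: mid=5
4=4: mid=6
2<4: swap(3,6), lo=4 mid=7 ⇒ [2,2,2,2,4,4,4,5,5]
done. lo=4 hi=6; A=[2,2,2,2,4,4,4,5,5]

[2,2,2,2,4,4,4,5,5]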